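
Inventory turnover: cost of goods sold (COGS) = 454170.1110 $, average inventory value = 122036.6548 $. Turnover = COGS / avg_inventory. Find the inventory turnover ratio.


Turnover = 454170.1110 / 122036.6548 = 3.7216

3.7216


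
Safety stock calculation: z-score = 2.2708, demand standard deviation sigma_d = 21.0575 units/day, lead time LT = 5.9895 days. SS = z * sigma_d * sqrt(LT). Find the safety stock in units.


sqrt(LT) = sqrt(5.9895) = 2.4473
SS = 2.2708 * 21.0575 * 2.4473 = 117.0256

117.0256 units


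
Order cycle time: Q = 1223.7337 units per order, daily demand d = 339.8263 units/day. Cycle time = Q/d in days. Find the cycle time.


Cycle = 1223.7337 / 339.8263 = 3.6011

3.6011 days


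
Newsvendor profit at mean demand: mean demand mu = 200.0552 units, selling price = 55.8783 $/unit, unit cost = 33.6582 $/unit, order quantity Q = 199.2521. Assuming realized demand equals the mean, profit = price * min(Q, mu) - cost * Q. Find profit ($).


Sales at mu = min(199.2521, 200.0552) = 199.2521
Revenue = 55.8783 * 199.2521 = 11133.8686
Total cost = 33.6582 * 199.2521 = 6706.4670
Profit = 11133.8686 - 6706.4670 = 4427.4016

4427.4016 $


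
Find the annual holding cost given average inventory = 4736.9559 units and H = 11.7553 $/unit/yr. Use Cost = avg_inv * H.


Cost = 4736.9559 * 11.7553 = 55684.3377

55684.3377 $/yr


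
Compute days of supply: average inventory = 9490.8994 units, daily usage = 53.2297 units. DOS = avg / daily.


DOS = 9490.8994 / 53.2297 = 178.3008

178.3008 days


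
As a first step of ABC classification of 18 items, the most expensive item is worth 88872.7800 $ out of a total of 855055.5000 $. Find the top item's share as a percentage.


Top item = 88872.7800
Total = 855055.5000
Percentage = 88872.7800 / 855055.5000 * 100 = 10.3938

10.3938%


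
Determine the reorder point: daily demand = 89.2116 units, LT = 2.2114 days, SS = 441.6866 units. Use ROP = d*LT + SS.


d*LT = 89.2116 * 2.2114 = 197.2825
ROP = 197.2825 + 441.6866 = 638.9691

638.9691 units


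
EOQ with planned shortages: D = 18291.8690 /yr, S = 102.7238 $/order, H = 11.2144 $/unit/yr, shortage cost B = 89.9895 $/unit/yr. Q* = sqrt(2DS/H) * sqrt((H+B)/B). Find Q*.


sqrt(2DS/H) = 578.8840
sqrt((H+B)/B) = 1.0605
Q* = 578.8840 * 1.0605 = 613.8952

613.8952 units


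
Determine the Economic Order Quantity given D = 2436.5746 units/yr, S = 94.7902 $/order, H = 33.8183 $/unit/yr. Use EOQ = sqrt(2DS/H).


2*D*S = 2 * 2436.5746 * 94.7902 = 461926.7873
2*D*S/H = 13659.0777
EOQ = sqrt(13659.0777) = 116.8721

116.8721 units


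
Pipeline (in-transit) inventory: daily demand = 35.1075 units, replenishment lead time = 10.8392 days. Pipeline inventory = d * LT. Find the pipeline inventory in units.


Pipeline = 35.1075 * 10.8392 = 380.5372

380.5372 units


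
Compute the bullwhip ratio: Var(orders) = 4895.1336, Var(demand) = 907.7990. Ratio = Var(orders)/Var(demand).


BW = 4895.1336 / 907.7990 = 5.3923

5.3923


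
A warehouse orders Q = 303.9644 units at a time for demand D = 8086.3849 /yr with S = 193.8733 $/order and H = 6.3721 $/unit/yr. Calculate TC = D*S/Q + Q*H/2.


Ordering cost = D*S/Q = 5157.6241
Holding cost = Q*H/2 = 968.4458
TC = 5157.6241 + 968.4458 = 6126.0699

6126.0699 $/yr


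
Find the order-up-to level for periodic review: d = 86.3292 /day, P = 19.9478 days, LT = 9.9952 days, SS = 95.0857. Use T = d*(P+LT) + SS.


P + LT = 29.9430
d*(P+LT) = 86.3292 * 29.9430 = 2584.9552
T = 2584.9552 + 95.0857 = 2680.0409

2680.0409 units


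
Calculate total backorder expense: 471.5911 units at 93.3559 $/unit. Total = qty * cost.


Total = 471.5911 * 93.3559 = 44025.8116

44025.8116 $


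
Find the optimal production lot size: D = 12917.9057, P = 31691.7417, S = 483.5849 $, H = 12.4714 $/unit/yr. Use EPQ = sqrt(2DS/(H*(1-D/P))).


1 - D/P = 1 - 0.4076 = 0.5924
H*(1-D/P) = 7.3879
2DS = 12493808.2723
EPQ = sqrt(1691113.3430) = 1300.4281

1300.4281 units


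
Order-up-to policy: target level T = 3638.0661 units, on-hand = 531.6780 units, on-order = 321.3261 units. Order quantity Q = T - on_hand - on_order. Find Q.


Inventory position = OH + OO = 531.6780 + 321.3261 = 853.0041
Q = 3638.0661 - 853.0041 = 2785.0620

2785.0620 units


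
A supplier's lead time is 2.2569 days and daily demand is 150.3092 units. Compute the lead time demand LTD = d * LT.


LTD = 150.3092 * 2.2569 = 339.2328

339.2328 units


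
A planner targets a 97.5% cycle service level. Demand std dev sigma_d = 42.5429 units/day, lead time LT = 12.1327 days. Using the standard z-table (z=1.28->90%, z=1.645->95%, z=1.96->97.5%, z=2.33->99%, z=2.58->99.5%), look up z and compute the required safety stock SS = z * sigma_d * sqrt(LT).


From the table, SL = 97.5% corresponds to z = 1.96
sqrt(LT) = sqrt(12.1327) = 3.4832
SS = 1.96 * 42.5429 * 3.4832 = 290.4437

290.4437 units


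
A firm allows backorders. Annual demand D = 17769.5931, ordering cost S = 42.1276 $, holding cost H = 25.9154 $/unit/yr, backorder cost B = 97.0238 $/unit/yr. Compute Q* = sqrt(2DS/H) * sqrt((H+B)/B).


sqrt(2DS/H) = 240.3578
sqrt((H+B)/B) = 1.1257
Q* = 240.3578 * 1.1257 = 270.5604

270.5604 units


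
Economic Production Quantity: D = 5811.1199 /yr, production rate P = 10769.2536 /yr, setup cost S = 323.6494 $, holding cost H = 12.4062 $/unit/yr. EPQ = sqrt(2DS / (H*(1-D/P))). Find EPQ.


1 - D/P = 1 - 0.5396 = 0.4604
H*(1-D/P) = 5.7118
2DS = 3761530.9379
EPQ = sqrt(658556.7878) = 811.5151

811.5151 units


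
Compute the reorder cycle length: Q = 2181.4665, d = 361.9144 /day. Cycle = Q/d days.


Cycle = 2181.4665 / 361.9144 = 6.0276

6.0276 days


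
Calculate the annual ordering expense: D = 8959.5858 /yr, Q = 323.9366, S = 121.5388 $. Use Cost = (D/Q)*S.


Number of orders = D/Q = 27.6585
Cost = 27.6585 * 121.5388 = 3361.5754

3361.5754 $/yr


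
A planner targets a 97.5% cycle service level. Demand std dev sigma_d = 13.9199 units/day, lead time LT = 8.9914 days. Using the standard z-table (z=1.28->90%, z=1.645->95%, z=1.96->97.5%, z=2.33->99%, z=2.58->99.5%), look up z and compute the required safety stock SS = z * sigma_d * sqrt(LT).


From the table, SL = 97.5% corresponds to z = 1.96
sqrt(LT) = sqrt(8.9914) = 2.9986
SS = 1.96 * 13.9199 * 2.9986 = 81.8099

81.8099 units


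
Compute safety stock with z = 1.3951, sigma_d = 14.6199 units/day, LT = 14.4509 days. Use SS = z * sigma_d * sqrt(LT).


sqrt(LT) = sqrt(14.4509) = 3.8014
SS = 1.3951 * 14.6199 * 3.8014 = 77.5349

77.5349 units


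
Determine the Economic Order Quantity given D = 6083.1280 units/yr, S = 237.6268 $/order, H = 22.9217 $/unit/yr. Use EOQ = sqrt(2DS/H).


2*D*S = 2 * 6083.1280 * 237.6268 = 2891028.4813
2*D*S/H = 126126.2682
EOQ = sqrt(126126.2682) = 355.1426

355.1426 units


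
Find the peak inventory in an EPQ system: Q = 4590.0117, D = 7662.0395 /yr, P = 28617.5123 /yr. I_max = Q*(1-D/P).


D/P = 0.2677
1 - D/P = 0.7323
I_max = 4590.0117 * 0.7323 = 3361.0841

3361.0841 units


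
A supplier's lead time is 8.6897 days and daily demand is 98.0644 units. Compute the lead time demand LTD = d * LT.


LTD = 98.0644 * 8.6897 = 852.1502

852.1502 units


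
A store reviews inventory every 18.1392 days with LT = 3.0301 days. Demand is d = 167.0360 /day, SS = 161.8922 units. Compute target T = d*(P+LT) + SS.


P + LT = 21.1693
d*(P+LT) = 167.0360 * 21.1693 = 3536.0352
T = 3536.0352 + 161.8922 = 3697.9274

3697.9274 units


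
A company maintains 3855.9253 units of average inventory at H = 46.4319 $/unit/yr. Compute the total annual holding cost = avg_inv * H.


Cost = 3855.9253 * 46.4319 = 179037.9379

179037.9379 $/yr


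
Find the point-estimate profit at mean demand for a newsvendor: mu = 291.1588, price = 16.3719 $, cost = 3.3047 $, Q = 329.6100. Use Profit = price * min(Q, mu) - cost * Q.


Sales at mu = min(329.6100, 291.1588) = 291.1588
Revenue = 16.3719 * 291.1588 = 4766.8228
Total cost = 3.3047 * 329.6100 = 1089.2622
Profit = 4766.8228 - 1089.2622 = 3677.5606

3677.5606 $


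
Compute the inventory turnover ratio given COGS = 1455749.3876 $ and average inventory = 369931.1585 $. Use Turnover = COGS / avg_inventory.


Turnover = 1455749.3876 / 369931.1585 = 3.9352

3.9352


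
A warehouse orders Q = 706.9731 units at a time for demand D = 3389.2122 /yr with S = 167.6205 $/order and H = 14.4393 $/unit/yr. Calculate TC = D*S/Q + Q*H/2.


Ordering cost = D*S/Q = 803.5687
Holding cost = Q*H/2 = 5104.0983
TC = 803.5687 + 5104.0983 = 5907.6670

5907.6670 $/yr


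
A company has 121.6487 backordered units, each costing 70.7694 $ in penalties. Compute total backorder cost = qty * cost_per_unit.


Total = 121.6487 * 70.7694 = 8609.0055

8609.0055 $


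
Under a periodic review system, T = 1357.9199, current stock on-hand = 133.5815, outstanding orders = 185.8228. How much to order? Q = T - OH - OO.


Inventory position = OH + OO = 133.5815 + 185.8228 = 319.4043
Q = 1357.9199 - 319.4043 = 1038.5156

1038.5156 units


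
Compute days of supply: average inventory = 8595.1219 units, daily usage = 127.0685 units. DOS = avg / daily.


DOS = 8595.1219 / 127.0685 = 67.6416

67.6416 days


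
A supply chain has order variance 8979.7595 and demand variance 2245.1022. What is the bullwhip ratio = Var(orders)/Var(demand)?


BW = 8979.7595 / 2245.1022 = 3.9997

3.9997


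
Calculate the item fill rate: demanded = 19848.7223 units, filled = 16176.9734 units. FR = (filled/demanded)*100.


FR = 16176.9734 / 19848.7223 * 100 = 81.5013

81.5013%


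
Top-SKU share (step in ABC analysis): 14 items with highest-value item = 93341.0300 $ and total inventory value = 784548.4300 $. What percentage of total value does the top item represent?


Top item = 93341.0300
Total = 784548.4300
Percentage = 93341.0300 / 784548.4300 * 100 = 11.8974

11.8974%


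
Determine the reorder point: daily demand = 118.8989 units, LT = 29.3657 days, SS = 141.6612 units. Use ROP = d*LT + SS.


d*LT = 118.8989 * 29.3657 = 3491.5494
ROP = 3491.5494 + 141.6612 = 3633.2106

3633.2106 units


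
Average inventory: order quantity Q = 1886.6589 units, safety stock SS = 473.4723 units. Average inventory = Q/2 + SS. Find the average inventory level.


Q/2 = 943.3294
Avg = 943.3294 + 473.4723 = 1416.8018

1416.8018 units


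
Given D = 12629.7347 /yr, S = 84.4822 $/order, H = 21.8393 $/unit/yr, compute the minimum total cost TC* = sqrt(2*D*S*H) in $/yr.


2*D*S*H = 46604532.1362
TC* = sqrt(46604532.1362) = 6826.7512

6826.7512 $/yr


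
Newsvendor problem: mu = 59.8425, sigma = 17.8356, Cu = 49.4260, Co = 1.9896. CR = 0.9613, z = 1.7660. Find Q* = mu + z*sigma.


CR = Cu/(Cu+Co) = 49.4260/(49.4260+1.9896) = 0.9613
z = 1.7660
Q* = 59.8425 + 1.7660 * 17.8356 = 91.3402

91.3402 units


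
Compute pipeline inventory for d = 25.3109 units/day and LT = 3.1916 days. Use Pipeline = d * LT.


Pipeline = 25.3109 * 3.1916 = 80.7823

80.7823 units


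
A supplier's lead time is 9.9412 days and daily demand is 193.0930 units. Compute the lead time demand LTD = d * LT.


LTD = 193.0930 * 9.9412 = 1919.5761

1919.5761 units


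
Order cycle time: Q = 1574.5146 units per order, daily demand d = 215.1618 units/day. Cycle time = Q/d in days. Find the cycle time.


Cycle = 1574.5146 / 215.1618 = 7.3178

7.3178 days


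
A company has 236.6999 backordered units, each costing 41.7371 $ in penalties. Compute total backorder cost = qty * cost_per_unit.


Total = 236.6999 * 41.7371 = 9879.1674

9879.1674 $


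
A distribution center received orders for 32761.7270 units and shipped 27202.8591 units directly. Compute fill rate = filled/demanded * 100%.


FR = 27202.8591 / 32761.7270 * 100 = 83.0324

83.0324%


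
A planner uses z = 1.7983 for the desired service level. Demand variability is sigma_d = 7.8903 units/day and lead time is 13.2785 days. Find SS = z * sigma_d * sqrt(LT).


sqrt(LT) = sqrt(13.2785) = 3.6440
SS = 1.7983 * 7.8903 * 3.6440 = 51.7047

51.7047 units


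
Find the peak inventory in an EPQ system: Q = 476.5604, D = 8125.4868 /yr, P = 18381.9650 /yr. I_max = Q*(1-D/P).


D/P = 0.4420
1 - D/P = 0.5580
I_max = 476.5604 * 0.5580 = 265.9036

265.9036 units


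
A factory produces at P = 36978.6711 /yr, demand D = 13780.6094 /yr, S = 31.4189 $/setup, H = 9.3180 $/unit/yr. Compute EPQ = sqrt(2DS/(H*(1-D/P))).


1 - D/P = 1 - 0.3727 = 0.6273
H*(1-D/P) = 5.8455
2DS = 865943.1774
EPQ = sqrt(148137.9360) = 384.8869

384.8869 units


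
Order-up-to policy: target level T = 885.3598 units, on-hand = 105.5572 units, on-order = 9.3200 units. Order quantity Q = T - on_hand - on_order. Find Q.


Inventory position = OH + OO = 105.5572 + 9.3200 = 114.8772
Q = 885.3598 - 114.8772 = 770.4826

770.4826 units


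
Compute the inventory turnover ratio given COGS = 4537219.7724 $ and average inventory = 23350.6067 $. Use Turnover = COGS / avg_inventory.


Turnover = 4537219.7724 / 23350.6067 = 194.3084

194.3084


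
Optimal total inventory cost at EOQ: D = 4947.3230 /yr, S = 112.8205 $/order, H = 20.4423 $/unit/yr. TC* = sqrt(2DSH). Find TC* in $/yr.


2*D*S*H = 22820126.0343
TC* = sqrt(22820126.0343) = 4777.0416

4777.0416 $/yr


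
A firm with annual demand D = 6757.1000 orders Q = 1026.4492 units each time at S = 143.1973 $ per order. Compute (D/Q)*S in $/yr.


Number of orders = D/Q = 6.5830
Cost = 6.5830 * 143.1973 = 942.6657

942.6657 $/yr


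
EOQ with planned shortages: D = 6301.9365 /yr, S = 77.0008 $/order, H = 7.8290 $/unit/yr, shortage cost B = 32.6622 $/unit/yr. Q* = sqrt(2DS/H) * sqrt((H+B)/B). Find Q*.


sqrt(2DS/H) = 352.0842
sqrt((H+B)/B) = 1.1134
Q* = 352.0842 * 1.1134 = 392.0163

392.0163 units


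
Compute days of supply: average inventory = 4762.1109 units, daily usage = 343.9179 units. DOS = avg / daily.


DOS = 4762.1109 / 343.9179 = 13.8467

13.8467 days


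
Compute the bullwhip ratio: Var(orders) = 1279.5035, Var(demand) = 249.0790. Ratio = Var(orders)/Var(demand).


BW = 1279.5035 / 249.0790 = 5.1369

5.1369


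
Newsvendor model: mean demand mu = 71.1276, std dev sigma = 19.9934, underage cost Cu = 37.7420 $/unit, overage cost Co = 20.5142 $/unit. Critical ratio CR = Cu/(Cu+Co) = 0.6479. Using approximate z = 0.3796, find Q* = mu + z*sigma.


CR = Cu/(Cu+Co) = 37.7420/(37.7420+20.5142) = 0.6479
z = 0.3796
Q* = 71.1276 + 0.3796 * 19.9934 = 78.7171

78.7171 units


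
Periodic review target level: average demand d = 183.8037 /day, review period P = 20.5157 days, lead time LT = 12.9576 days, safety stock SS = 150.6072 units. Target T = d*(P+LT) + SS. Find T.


P + LT = 33.4733
d*(P+LT) = 183.8037 * 33.4733 = 6152.5164
T = 6152.5164 + 150.6072 = 6303.1236

6303.1236 units


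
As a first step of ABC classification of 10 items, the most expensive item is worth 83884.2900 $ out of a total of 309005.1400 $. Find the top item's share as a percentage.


Top item = 83884.2900
Total = 309005.1400
Percentage = 83884.2900 / 309005.1400 * 100 = 27.1466

27.1466%


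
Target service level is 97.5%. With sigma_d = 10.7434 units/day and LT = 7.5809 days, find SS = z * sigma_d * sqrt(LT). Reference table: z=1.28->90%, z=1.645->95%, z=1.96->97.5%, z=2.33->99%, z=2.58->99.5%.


From the table, SL = 97.5% corresponds to z = 1.96
sqrt(LT) = sqrt(7.5809) = 2.7533
SS = 1.96 * 10.7434 * 2.7533 = 57.9773

57.9773 units


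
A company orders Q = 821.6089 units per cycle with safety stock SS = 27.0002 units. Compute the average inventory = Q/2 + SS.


Q/2 = 410.8044
Avg = 410.8044 + 27.0002 = 437.8046

437.8046 units


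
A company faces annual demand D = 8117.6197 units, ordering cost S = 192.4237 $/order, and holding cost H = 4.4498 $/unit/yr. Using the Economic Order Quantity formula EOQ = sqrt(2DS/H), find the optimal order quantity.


2*D*S = 2 * 8117.6197 * 192.4237 = 3124044.8357
2*D*S/H = 702064.1008
EOQ = sqrt(702064.1008) = 837.8927

837.8927 units


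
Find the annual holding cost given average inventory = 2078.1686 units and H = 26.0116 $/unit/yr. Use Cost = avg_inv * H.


Cost = 2078.1686 * 26.0116 = 54056.4904

54056.4904 $/yr


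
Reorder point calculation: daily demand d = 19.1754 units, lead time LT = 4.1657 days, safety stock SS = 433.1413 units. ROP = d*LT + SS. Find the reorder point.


d*LT = 19.1754 * 4.1657 = 79.8790
ROP = 79.8790 + 433.1413 = 513.0203

513.0203 units


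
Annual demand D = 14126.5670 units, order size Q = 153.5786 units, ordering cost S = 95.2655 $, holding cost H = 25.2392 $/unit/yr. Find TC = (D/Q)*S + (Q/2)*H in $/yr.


Ordering cost = D*S/Q = 8762.7734
Holding cost = Q*H/2 = 1938.1005
TC = 8762.7734 + 1938.1005 = 10700.8739

10700.8739 $/yr


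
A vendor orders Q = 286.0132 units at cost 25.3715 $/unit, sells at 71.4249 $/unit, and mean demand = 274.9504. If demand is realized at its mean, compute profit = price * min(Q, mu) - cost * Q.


Sales at mu = min(286.0132, 274.9504) = 274.9504
Revenue = 71.4249 * 274.9504 = 19638.3048
Total cost = 25.3715 * 286.0132 = 7256.5839
Profit = 19638.3048 - 7256.5839 = 12381.7209

12381.7209 $


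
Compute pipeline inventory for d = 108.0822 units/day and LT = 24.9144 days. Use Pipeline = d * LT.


Pipeline = 108.0822 * 24.9144 = 2692.8032

2692.8032 units


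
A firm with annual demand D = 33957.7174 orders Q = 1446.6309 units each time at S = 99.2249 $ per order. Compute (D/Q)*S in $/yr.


Number of orders = D/Q = 23.4737
Cost = 23.4737 * 99.2249 = 2329.1713

2329.1713 $/yr


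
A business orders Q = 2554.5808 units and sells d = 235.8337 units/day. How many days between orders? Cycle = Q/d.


Cycle = 2554.5808 / 235.8337 = 10.8321

10.8321 days


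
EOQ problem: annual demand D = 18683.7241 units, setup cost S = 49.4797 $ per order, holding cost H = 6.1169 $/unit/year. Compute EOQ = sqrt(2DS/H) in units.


2*D*S = 2 * 18683.7241 * 49.4797 = 1848930.1267
2*D*S/H = 302265.8743
EOQ = sqrt(302265.8743) = 549.7871

549.7871 units


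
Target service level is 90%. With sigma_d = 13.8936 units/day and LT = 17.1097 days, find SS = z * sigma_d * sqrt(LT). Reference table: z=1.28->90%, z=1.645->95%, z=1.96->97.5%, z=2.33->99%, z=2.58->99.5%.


From the table, SL = 90% corresponds to z = 1.28
sqrt(LT) = sqrt(17.1097) = 4.1364
SS = 1.28 * 13.8936 * 4.1364 = 73.5607

73.5607 units


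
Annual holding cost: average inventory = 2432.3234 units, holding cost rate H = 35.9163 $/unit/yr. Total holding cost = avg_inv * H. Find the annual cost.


Cost = 2432.3234 * 35.9163 = 87360.0569

87360.0569 $/yr


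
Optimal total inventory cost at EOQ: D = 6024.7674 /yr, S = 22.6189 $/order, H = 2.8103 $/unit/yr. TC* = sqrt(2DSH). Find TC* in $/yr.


2*D*S*H = 765939.4599
TC* = sqrt(765939.4599) = 875.1797

875.1797 $/yr


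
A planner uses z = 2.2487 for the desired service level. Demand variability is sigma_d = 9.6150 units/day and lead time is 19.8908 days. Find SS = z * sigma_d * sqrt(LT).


sqrt(LT) = sqrt(19.8908) = 4.4599
SS = 2.2487 * 9.6150 * 4.4599 = 96.4288

96.4288 units


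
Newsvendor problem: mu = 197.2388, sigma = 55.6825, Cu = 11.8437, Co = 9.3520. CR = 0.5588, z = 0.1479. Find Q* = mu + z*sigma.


CR = Cu/(Cu+Co) = 11.8437/(11.8437+9.3520) = 0.5588
z = 0.1479
Q* = 197.2388 + 0.1479 * 55.6825 = 205.4742

205.4742 units


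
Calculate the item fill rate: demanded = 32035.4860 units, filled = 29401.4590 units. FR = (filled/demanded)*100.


FR = 29401.4590 / 32035.4860 * 100 = 91.7778

91.7778%


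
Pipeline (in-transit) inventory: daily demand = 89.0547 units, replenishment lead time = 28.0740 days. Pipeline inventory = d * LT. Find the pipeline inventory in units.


Pipeline = 89.0547 * 28.0740 = 2500.1216

2500.1216 units


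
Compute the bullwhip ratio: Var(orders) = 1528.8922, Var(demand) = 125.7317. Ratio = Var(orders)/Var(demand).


BW = 1528.8922 / 125.7317 = 12.1600

12.1600


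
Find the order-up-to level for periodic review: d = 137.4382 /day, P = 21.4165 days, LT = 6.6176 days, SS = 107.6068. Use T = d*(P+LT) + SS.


P + LT = 28.0341
d*(P+LT) = 137.4382 * 28.0341 = 3852.9562
T = 3852.9562 + 107.6068 = 3960.5630

3960.5630 units


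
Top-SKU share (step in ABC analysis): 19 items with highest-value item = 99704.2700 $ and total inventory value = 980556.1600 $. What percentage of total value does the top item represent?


Top item = 99704.2700
Total = 980556.1600
Percentage = 99704.2700 / 980556.1600 * 100 = 10.1681

10.1681%


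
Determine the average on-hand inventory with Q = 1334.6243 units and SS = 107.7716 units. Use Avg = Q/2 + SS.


Q/2 = 667.3121
Avg = 667.3121 + 107.7716 = 775.0838

775.0838 units


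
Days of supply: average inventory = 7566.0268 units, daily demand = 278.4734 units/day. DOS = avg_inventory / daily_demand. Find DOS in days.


DOS = 7566.0268 / 278.4734 = 27.1697

27.1697 days


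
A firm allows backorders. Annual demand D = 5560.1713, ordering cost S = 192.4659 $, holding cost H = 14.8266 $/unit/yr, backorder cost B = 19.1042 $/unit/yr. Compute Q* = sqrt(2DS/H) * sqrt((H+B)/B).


sqrt(2DS/H) = 379.9402
sqrt((H+B)/B) = 1.3327
Q* = 379.9402 * 1.3327 = 506.3465

506.3465 units


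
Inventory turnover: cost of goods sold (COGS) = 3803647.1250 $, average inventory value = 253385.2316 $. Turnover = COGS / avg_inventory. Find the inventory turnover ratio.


Turnover = 3803647.1250 / 253385.2316 = 15.0113

15.0113


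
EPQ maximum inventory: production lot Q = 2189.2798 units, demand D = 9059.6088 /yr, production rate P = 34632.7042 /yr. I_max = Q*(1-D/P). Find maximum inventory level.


D/P = 0.2616
1 - D/P = 0.7384
I_max = 2189.2798 * 0.7384 = 1616.5836

1616.5836 units


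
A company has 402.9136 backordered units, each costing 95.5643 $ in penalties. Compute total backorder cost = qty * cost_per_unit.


Total = 402.9136 * 95.5643 = 38504.1561

38504.1561 $


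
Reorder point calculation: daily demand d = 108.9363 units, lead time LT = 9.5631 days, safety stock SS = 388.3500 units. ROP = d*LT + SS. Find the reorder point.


d*LT = 108.9363 * 9.5631 = 1041.7687
ROP = 1041.7687 + 388.3500 = 1430.1187

1430.1187 units


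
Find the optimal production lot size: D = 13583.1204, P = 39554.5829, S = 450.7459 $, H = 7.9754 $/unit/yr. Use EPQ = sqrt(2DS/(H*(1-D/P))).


1 - D/P = 1 - 0.3434 = 0.6566
H*(1-D/P) = 5.2366
2DS = 12245071.6590
EPQ = sqrt(2338348.6214) = 1529.1660

1529.1660 units


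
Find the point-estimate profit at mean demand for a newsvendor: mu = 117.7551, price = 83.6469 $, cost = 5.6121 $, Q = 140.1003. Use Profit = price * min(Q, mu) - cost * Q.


Sales at mu = min(140.1003, 117.7551) = 117.7551
Revenue = 83.6469 * 117.7551 = 9849.8491
Total cost = 5.6121 * 140.1003 = 786.2569
Profit = 9849.8491 - 786.2569 = 9063.5922

9063.5922 $


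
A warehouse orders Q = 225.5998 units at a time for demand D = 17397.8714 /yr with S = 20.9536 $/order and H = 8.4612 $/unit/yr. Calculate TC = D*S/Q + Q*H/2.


Ordering cost = D*S/Q = 1615.9059
Holding cost = Q*H/2 = 954.4225
TC = 1615.9059 + 954.4225 = 2570.3284

2570.3284 $/yr


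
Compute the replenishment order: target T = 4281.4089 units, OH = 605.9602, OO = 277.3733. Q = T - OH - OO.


Inventory position = OH + OO = 605.9602 + 277.3733 = 883.3335
Q = 4281.4089 - 883.3335 = 3398.0754

3398.0754 units


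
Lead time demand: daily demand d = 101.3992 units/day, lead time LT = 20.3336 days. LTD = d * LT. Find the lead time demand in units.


LTD = 101.3992 * 20.3336 = 2061.8108

2061.8108 units


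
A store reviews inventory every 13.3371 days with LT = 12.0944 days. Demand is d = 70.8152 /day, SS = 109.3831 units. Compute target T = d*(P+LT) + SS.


P + LT = 25.4315
d*(P+LT) = 70.8152 * 25.4315 = 1800.9368
T = 1800.9368 + 109.3831 = 1910.3199

1910.3199 units


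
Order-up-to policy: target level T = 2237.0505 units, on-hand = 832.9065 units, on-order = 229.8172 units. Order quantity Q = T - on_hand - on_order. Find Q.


Inventory position = OH + OO = 832.9065 + 229.8172 = 1062.7237
Q = 2237.0505 - 1062.7237 = 1174.3268

1174.3268 units


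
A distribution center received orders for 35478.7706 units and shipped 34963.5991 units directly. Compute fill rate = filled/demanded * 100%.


FR = 34963.5991 / 35478.7706 * 100 = 98.5479

98.5479%


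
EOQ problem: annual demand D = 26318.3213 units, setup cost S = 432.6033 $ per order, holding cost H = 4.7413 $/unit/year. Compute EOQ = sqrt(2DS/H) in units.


2*D*S = 2 * 26318.3213 * 432.6033 = 22770785.2897
2*D*S/H = 4802645.9599
EOQ = sqrt(4802645.9599) = 2191.4940

2191.4940 units


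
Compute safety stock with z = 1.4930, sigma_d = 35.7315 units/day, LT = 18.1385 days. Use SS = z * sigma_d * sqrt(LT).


sqrt(LT) = sqrt(18.1385) = 4.2589
SS = 1.4930 * 35.7315 * 4.2589 = 227.2018

227.2018 units


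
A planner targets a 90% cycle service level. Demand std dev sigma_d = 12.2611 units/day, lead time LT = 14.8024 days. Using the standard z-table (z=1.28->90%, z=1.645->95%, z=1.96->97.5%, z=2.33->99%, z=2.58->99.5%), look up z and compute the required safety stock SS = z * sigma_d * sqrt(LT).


From the table, SL = 90% corresponds to z = 1.28
sqrt(LT) = sqrt(14.8024) = 3.8474
SS = 1.28 * 12.2611 * 3.8474 = 60.3817

60.3817 units


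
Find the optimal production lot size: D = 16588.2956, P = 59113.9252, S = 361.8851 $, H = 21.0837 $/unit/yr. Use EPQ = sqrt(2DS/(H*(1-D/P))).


1 - D/P = 1 - 0.2806 = 0.7194
H*(1-D/P) = 15.1673
2DS = 12006114.0241
EPQ = sqrt(791579.7600) = 889.7077

889.7077 units


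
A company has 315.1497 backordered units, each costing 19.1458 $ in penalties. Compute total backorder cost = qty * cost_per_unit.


Total = 315.1497 * 19.1458 = 6033.7931

6033.7931 $


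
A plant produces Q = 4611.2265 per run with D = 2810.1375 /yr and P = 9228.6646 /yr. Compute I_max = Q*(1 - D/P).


D/P = 0.3045
1 - D/P = 0.6955
I_max = 4611.2265 * 0.6955 = 3207.1035

3207.1035 units


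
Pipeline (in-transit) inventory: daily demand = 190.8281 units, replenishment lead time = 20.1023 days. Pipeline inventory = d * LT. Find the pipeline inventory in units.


Pipeline = 190.8281 * 20.1023 = 3836.0837

3836.0837 units


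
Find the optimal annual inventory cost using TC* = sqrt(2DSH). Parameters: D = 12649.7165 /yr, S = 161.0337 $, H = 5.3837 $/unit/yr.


2*D*S*H = 21933523.8418
TC* = sqrt(21933523.8418) = 4683.3240

4683.3240 $/yr


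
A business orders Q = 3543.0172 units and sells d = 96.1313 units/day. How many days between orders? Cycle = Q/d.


Cycle = 3543.0172 / 96.1313 = 36.8560

36.8560 days


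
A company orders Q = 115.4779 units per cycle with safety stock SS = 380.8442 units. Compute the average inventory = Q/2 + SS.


Q/2 = 57.7390
Avg = 57.7390 + 380.8442 = 438.5831

438.5831 units


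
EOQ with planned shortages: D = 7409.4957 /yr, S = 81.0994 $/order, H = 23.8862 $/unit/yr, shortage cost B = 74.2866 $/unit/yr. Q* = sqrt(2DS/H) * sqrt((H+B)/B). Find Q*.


sqrt(2DS/H) = 224.3079
sqrt((H+B)/B) = 1.1496
Q* = 224.3079 * 1.1496 = 257.8606

257.8606 units


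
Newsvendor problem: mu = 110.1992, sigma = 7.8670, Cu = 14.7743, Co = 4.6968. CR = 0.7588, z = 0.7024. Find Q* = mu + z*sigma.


CR = Cu/(Cu+Co) = 14.7743/(14.7743+4.6968) = 0.7588
z = 0.7024
Q* = 110.1992 + 0.7024 * 7.8670 = 115.7250

115.7250 units


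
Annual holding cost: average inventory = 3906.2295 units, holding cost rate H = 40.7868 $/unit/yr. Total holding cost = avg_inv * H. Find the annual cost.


Cost = 3906.2295 * 40.7868 = 159322.6014

159322.6014 $/yr


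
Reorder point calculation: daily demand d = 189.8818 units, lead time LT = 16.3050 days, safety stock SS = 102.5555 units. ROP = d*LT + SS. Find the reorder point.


d*LT = 189.8818 * 16.3050 = 3096.0227
ROP = 3096.0227 + 102.5555 = 3198.5782

3198.5782 units


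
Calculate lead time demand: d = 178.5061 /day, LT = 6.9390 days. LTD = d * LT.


LTD = 178.5061 * 6.9390 = 1238.6538

1238.6538 units


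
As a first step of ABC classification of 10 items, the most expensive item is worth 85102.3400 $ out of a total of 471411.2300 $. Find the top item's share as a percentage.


Top item = 85102.3400
Total = 471411.2300
Percentage = 85102.3400 / 471411.2300 * 100 = 18.0527

18.0527%


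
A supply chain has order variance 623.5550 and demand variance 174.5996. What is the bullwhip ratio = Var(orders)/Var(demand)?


BW = 623.5550 / 174.5996 = 3.5713

3.5713


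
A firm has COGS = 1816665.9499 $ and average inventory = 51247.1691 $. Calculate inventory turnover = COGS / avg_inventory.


Turnover = 1816665.9499 / 51247.1691 = 35.4491

35.4491


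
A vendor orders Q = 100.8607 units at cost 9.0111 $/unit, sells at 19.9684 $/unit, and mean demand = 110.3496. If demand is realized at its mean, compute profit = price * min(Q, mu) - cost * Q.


Sales at mu = min(100.8607, 110.3496) = 100.8607
Revenue = 19.9684 * 100.8607 = 2014.0268
Total cost = 9.0111 * 100.8607 = 908.8659
Profit = 2014.0268 - 908.8659 = 1105.1609

1105.1609 $


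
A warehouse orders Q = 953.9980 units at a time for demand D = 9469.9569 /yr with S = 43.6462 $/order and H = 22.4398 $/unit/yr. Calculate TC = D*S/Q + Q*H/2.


Ordering cost = D*S/Q = 433.2584
Holding cost = Q*H/2 = 10703.7622
TC = 433.2584 + 10703.7622 = 11137.0205

11137.0205 $/yr


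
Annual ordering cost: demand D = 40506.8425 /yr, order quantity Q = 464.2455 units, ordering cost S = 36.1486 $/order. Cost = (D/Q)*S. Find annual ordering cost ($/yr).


Number of orders = D/Q = 87.2531
Cost = 87.2531 * 36.1486 = 3154.0761

3154.0761 $/yr


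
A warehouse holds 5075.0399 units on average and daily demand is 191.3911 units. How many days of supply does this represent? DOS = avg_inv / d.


DOS = 5075.0399 / 191.3911 = 26.5166

26.5166 days


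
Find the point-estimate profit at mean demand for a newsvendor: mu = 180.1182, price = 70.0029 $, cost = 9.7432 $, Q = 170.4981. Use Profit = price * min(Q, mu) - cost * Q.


Sales at mu = min(170.4981, 180.1182) = 170.4981
Revenue = 70.0029 * 170.4981 = 11935.3614
Total cost = 9.7432 * 170.4981 = 1661.1971
Profit = 11935.3614 - 1661.1971 = 10274.1644

10274.1644 $


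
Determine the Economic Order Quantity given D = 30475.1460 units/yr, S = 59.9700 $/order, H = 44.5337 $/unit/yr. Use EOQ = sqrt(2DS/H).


2*D*S = 2 * 30475.1460 * 59.9700 = 3655189.0112
2*D*S/H = 82076.9218
EOQ = sqrt(82076.9218) = 286.4907

286.4907 units


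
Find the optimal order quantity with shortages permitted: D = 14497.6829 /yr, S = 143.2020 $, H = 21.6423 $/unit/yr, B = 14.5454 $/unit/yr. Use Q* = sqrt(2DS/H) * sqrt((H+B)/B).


sqrt(2DS/H) = 438.0131
sqrt((H+B)/B) = 1.5773
Q* = 438.0131 * 1.5773 = 690.8834

690.8834 units


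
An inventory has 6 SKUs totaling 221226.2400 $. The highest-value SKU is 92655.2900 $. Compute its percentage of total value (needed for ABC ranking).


Top item = 92655.2900
Total = 221226.2400
Percentage = 92655.2900 / 221226.2400 * 100 = 41.8826

41.8826%


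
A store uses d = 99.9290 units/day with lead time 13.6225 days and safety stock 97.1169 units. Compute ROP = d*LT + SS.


d*LT = 99.9290 * 13.6225 = 1361.2828
ROP = 1361.2828 + 97.1169 = 1458.3997

1458.3997 units


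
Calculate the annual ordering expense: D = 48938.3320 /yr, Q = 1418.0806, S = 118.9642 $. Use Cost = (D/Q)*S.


Number of orders = D/Q = 34.5103
Cost = 34.5103 * 118.9642 = 4105.4856

4105.4856 $/yr


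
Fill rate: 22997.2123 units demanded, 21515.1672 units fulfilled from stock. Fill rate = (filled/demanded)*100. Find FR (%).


FR = 21515.1672 / 22997.2123 * 100 = 93.5555

93.5555%


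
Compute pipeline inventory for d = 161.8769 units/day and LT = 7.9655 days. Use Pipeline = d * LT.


Pipeline = 161.8769 * 7.9655 = 1289.4304

1289.4304 units


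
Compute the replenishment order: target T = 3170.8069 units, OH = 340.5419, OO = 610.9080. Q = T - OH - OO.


Inventory position = OH + OO = 340.5419 + 610.9080 = 951.4499
Q = 3170.8069 - 951.4499 = 2219.3570

2219.3570 units


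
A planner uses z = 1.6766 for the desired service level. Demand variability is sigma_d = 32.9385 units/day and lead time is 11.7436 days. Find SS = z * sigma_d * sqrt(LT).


sqrt(LT) = sqrt(11.7436) = 3.4269
SS = 1.6766 * 32.9385 * 3.4269 = 189.2491

189.2491 units


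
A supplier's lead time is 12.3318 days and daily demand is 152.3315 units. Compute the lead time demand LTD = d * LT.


LTD = 152.3315 * 12.3318 = 1878.5216

1878.5216 units


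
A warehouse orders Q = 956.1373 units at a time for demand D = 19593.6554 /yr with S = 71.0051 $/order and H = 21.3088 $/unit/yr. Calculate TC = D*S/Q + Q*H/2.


Ordering cost = D*S/Q = 1455.0729
Holding cost = Q*H/2 = 10187.0692
TC = 1455.0729 + 10187.0692 = 11642.1421

11642.1421 $/yr


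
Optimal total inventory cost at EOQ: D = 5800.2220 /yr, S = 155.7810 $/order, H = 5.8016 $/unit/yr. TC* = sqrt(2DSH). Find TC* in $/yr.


2*D*S*H = 10484238.2533
TC* = sqrt(10484238.2533) = 3237.9373

3237.9373 $/yr


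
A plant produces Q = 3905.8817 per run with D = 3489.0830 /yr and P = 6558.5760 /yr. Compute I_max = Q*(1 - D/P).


D/P = 0.5320
1 - D/P = 0.4680
I_max = 3905.8817 * 0.4680 = 1827.9999

1827.9999 units


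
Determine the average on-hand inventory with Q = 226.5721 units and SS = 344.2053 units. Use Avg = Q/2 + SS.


Q/2 = 113.2861
Avg = 113.2861 + 344.2053 = 457.4914

457.4914 units


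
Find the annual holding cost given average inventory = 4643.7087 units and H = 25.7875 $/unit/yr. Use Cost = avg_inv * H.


Cost = 4643.7087 * 25.7875 = 119749.6381

119749.6381 $/yr


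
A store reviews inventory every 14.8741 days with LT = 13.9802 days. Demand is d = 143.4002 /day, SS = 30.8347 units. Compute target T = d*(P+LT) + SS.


P + LT = 28.8543
d*(P+LT) = 143.4002 * 28.8543 = 4137.7124
T = 4137.7124 + 30.8347 = 4168.5471

4168.5471 units


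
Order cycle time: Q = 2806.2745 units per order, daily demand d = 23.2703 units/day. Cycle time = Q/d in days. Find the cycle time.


Cycle = 2806.2745 / 23.2703 = 120.5947

120.5947 days


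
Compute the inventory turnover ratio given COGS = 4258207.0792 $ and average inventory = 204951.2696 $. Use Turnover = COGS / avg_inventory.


Turnover = 4258207.0792 / 204951.2696 = 20.7767

20.7767


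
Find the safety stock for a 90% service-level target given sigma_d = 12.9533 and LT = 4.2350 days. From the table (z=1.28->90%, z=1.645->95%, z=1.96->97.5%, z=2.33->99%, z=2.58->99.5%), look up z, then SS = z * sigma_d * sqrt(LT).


From the table, SL = 90% corresponds to z = 1.28
sqrt(LT) = sqrt(4.2350) = 2.0579
SS = 1.28 * 12.9533 * 2.0579 = 34.1206

34.1206 units


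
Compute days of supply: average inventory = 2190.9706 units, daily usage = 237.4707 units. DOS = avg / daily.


DOS = 2190.9706 / 237.4707 = 9.2263

9.2263 days


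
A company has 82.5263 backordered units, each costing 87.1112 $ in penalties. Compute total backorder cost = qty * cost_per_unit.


Total = 82.5263 * 87.1112 = 7188.9650

7188.9650 $


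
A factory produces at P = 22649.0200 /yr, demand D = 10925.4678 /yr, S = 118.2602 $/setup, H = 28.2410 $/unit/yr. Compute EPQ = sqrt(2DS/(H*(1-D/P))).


1 - D/P = 1 - 0.4824 = 0.5176
H*(1-D/P) = 14.6181
2DS = 2584096.0142
EPQ = sqrt(176774.1547) = 420.4452

420.4452 units


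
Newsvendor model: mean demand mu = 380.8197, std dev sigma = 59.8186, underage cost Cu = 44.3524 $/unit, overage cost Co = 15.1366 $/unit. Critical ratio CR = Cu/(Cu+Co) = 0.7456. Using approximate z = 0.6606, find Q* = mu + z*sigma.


CR = Cu/(Cu+Co) = 44.3524/(44.3524+15.1366) = 0.7456
z = 0.6606
Q* = 380.8197 + 0.6606 * 59.8186 = 420.3359

420.3359 units


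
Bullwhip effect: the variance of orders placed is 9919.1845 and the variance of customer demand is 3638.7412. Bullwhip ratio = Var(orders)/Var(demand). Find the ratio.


BW = 9919.1845 / 3638.7412 = 2.7260

2.7260


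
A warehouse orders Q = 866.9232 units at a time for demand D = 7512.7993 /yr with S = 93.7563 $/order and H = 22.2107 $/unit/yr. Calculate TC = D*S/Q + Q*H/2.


Ordering cost = D*S/Q = 812.4967
Holding cost = Q*H/2 = 9627.4856
TC = 812.4967 + 9627.4856 = 10439.9823

10439.9823 $/yr


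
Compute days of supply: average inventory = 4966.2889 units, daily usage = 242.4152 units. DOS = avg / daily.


DOS = 4966.2889 / 242.4152 = 20.4867

20.4867 days


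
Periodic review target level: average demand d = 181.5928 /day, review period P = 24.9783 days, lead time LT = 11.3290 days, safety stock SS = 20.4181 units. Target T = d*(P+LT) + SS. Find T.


P + LT = 36.3073
d*(P+LT) = 181.5928 * 36.3073 = 6593.1443
T = 6593.1443 + 20.4181 = 6613.5624

6613.5624 units


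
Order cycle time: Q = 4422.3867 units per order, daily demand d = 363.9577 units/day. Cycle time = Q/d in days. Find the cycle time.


Cycle = 4422.3867 / 363.9577 = 12.1508

12.1508 days


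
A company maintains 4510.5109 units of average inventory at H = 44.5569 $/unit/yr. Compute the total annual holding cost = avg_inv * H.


Cost = 4510.5109 * 44.5569 = 200974.3831

200974.3831 $/yr


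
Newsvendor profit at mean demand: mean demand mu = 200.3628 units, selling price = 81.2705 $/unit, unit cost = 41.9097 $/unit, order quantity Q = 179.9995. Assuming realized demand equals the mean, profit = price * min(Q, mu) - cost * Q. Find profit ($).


Sales at mu = min(179.9995, 200.3628) = 179.9995
Revenue = 81.2705 * 179.9995 = 14628.6494
Total cost = 41.9097 * 179.9995 = 7543.7250
Profit = 14628.6494 - 7543.7250 = 7084.9243

7084.9243 $


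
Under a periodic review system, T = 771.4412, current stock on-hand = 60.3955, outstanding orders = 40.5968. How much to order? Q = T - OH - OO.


Inventory position = OH + OO = 60.3955 + 40.5968 = 100.9923
Q = 771.4412 - 100.9923 = 670.4489

670.4489 units


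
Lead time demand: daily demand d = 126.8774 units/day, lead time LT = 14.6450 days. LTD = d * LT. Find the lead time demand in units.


LTD = 126.8774 * 14.6450 = 1858.1195

1858.1195 units


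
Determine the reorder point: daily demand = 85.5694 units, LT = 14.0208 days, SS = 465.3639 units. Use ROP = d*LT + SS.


d*LT = 85.5694 * 14.0208 = 1199.7514
ROP = 1199.7514 + 465.3639 = 1665.1153

1665.1153 units


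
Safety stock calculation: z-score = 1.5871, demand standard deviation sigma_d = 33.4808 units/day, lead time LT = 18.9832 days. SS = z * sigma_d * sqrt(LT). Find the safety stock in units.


sqrt(LT) = sqrt(18.9832) = 4.3570
SS = 1.5871 * 33.4808 * 4.3570 = 231.5180

231.5180 units


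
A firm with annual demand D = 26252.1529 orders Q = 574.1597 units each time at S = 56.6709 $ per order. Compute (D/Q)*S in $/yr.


Number of orders = D/Q = 45.7227
Cost = 45.7227 * 56.6709 = 2591.1487

2591.1487 $/yr


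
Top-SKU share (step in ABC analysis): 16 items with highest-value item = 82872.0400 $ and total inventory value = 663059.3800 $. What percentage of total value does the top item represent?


Top item = 82872.0400
Total = 663059.3800
Percentage = 82872.0400 / 663059.3800 * 100 = 12.4984

12.4984%


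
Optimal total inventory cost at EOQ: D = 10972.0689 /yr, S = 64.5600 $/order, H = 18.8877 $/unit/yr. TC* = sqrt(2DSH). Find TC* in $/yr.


2*D*S*H = 26758460.2609
TC* = sqrt(26758460.2609) = 5172.8580

5172.8580 $/yr


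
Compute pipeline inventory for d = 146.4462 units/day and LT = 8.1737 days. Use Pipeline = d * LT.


Pipeline = 146.4462 * 8.1737 = 1197.0073

1197.0073 units


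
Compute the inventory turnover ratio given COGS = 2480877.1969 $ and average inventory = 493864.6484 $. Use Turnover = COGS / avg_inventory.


Turnover = 2480877.1969 / 493864.6484 = 5.0234

5.0234
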